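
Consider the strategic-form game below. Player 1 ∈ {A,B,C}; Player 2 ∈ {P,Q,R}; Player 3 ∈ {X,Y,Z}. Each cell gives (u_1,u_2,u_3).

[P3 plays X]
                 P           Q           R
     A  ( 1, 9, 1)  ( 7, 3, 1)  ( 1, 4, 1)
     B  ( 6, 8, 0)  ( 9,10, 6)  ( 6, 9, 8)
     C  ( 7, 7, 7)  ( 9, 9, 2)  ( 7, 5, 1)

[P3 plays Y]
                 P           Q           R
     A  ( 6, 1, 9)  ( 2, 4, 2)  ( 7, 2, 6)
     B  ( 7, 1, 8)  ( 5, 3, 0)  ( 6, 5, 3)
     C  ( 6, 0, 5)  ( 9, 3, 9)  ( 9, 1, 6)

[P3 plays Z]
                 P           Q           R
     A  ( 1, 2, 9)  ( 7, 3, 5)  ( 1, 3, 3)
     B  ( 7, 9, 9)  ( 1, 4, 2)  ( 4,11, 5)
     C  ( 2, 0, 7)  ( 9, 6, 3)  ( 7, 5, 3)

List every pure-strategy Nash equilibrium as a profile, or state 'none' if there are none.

Nash profiles: (B,Q,X), (C,Q,Y)

(A,P,X): not NE [P1→C gives 7>1; P3→Z gives 9>1]
(A,P,Y): not NE [P1→B gives 7>6; P2→Q gives 4>1]
(A,P,Z): not NE [P1→B gives 7>1; P2→R gives 3>2]
(A,Q,X): not NE [P1→C gives 9>7; P2→P gives 9>3; P3→Z gives 5>1]
(A,Q,Y): not NE [P1→C gives 9>2; P3→Z gives 5>2]
(A,Q,Z): not NE [P1→C gives 9>7]
(A,R,X): not NE [P1→C gives 7>1; P2→P gives 9>4; P3→Y gives 6>1]
(A,R,Y): not NE [P1→C gives 9>7; P2→Q gives 4>2]
(A,R,Z): not NE [P1→C gives 7>1; P3→Y gives 6>3]
(B,P,X): not NE [P1→C gives 7>6; P2→Q gives 10>8; P3→Z gives 9>0]
(B,P,Y): not NE [P2→R gives 5>1; P3→Z gives 9>8]
(B,P,Z): not NE [P2→R gives 11>9]
(B,Q,X): NE
(B,Q,Y): not NE [P1→C gives 9>5; P2→R gives 5>3; P3→X gives 6>0]
(B,Q,Z): not NE [P1→C gives 9>1; P2→R gives 11>4; P3→X gives 6>2]
(B,R,X): not NE [P1→C gives 7>6; P2→Q gives 10>9]
(B,R,Y): not NE [P1→C gives 9>6; P3→X gives 8>3]
(B,R,Z): not NE [P1→C gives 7>4; P3→X gives 8>5]
(C,P,X): not NE [P2→Q gives 9>7]
(C,P,Y): not NE [P1→B gives 7>6; P2→Q gives 3>0; P3→Z gives 7>5]
(C,P,Z): not NE [P1→B gives 7>2; P2→Q gives 6>0]
(C,Q,X): not NE [P3→Y gives 9>2]
(C,Q,Y): NE
(C,Q,Z): not NE [P3→Y gives 9>3]
(C,R,X): not NE [P2→Q gives 9>5; P3→Y gives 6>1]
(C,R,Y): not NE [P2→Q gives 3>1]
(C,R,Z): not NE [P2→Q gives 6>5; P3→Y gives 6>3]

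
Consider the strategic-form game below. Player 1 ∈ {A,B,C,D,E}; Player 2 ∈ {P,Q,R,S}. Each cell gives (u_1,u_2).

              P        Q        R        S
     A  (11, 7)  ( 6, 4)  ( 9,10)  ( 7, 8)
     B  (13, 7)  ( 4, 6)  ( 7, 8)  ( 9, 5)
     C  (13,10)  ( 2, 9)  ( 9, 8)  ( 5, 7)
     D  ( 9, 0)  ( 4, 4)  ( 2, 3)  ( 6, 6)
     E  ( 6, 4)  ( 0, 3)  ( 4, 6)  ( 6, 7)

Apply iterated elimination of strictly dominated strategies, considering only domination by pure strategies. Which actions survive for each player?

P1 drop D (A beats it: P:11>9 Q:6>4 R:9>2 S:7>6)
P1 drop E (A beats it: P:11>6 Q:6>0 R:9>4 S:7>6)
P2 drop Q (P beats it: A:7>4 B:7>6 C:10>9)
P2 drop S (R beats it: A:10>8 B:8>5 C:8>7)
P1→{A,B,C} P2→{P,R}

Remaining: P1:{A,B,C} P2:{P,R}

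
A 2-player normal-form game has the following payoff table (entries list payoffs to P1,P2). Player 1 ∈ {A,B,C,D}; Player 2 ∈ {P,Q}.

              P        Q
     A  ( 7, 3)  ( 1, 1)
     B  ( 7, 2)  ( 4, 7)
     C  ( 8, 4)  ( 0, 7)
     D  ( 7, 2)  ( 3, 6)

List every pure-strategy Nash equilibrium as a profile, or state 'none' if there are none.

(A,P): not NE [P1→C gives 8>7]
(A,Q): not NE [P1→B gives 4>1; P2→P gives 3>1]
(B,P): not NE [P1→C gives 8>7; P2→Q gives 7>2]
(B,Q): NE
(C,P): not NE [P2→Q gives 7>4]
(C,Q): not NE [P1→B gives 4>0]
(D,P): not NE [P1→C gives 8>7; P2→Q gives 6>2]
(D,Q): not NE [P1→B gives 4>3]

Nash profiles: (B,Q)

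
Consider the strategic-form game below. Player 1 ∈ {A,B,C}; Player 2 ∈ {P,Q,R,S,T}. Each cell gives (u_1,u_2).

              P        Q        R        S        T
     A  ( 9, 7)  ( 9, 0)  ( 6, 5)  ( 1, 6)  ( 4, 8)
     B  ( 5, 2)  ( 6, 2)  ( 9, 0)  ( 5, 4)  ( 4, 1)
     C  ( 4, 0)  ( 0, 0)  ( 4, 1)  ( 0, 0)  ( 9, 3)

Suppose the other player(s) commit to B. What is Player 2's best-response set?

argmax u_2 = {S}

u_2(P vs B) = 2
u_2(Q vs B) = 2
u_2(R vs B) = 0
u_2(S vs B) = 4
u_2(T vs B) = 1
max payoff 4 at {S}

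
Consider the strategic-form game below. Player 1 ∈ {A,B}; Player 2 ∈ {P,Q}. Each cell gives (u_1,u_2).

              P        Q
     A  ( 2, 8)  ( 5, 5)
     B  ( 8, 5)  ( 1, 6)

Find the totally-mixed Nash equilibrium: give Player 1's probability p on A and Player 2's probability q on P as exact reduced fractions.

(p,q) = (1/4, 2/5)

P1 indiff ⇒ q·2+(1-q)·5 = q·8+(1-q)·1 ⇒ q(-6) = (1-q)(-4) ⇒ q = 2/5
P2 indiff ⇒ p·8+(1-p)·5 = p·5+(1-p)·6 ⇒ p(3) = (1-p)(1) ⇒ p = 1/4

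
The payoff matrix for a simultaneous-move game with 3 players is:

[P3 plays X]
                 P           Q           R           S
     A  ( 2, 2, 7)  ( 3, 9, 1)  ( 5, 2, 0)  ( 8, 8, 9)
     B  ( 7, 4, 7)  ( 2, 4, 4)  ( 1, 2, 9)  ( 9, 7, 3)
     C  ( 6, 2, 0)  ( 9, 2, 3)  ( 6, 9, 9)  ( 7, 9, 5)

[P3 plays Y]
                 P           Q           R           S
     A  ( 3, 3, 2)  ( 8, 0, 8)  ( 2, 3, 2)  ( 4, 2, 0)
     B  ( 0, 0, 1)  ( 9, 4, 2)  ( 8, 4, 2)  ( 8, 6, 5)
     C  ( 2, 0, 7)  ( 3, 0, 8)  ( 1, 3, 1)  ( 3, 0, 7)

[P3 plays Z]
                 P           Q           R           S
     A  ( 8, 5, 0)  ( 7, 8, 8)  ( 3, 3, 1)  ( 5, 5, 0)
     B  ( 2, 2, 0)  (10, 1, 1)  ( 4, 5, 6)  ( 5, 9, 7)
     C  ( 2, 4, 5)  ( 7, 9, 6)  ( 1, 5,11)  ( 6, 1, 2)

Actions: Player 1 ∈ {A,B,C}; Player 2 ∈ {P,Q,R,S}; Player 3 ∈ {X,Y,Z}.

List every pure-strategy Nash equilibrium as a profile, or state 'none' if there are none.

No pure NE.

(A,P,X): not NE [P1→B gives 7>2; P2→Q gives 9>2]
(A,P,Y): not NE [P3→X gives 7>2]
(A,P,Z): not NE [P2→Q gives 8>5; P3→X gives 7>0]
(A,Q,X): not NE [P1→C gives 9>3; P3→Z gives 8>1]
(A,Q,Y): not NE [P1→B gives 9>8; P2→R gives 3>0]
(A,Q,Z): not NE [P1→B gives 10>7]
(A,R,X): not NE [P1→C gives 6>5; P2→Q gives 9>2; P3→Y gives 2>0]
(A,R,Y): not NE [P1→B gives 8>2]
(A,R,Z): not NE [P1→B gives 4>3; P2→Q gives 8>3; P3→Y gives 2>1]
(A,S,X): not NE [P1→B gives 9>8; P2→Q gives 9>8]
(A,S,Y): not NE [P1→B gives 8>4; P2→R gives 3>2; P3→X gives 9>0]
(A,S,Z): not NE [P1→C gives 6>5; P2→Q gives 8>5; P3→X gives 9>0]
(B,P,X): not NE [P2→S gives 7>4]
(B,P,Y): not NE [P1→A gives 3>0; P2→S gives 6>0; P3→X gives 7>1]
(B,P,Z): not NE [P1→A gives 8>2; P2→S gives 9>2; P3→X gives 7>0]
(B,Q,X): not NE [P1→C gives 9>2; P2→S gives 7>4]
(B,Q,Y): not NE [P2→S gives 6>4; P3→X gives 4>2]
(B,Q,Z): not NE [P2→S gives 9>1; P3→X gives 4>1]
(B,R,X): not NE [P1→C gives 6>1; P2→S gives 7>2]
(B,R,Y): not NE [P2→S gives 6>4; P3→X gives 9>2]
(B,R,Z): not NE [P2→S gives 9>5; P3→X gives 9>6]
(B,S,X): not NE [P3→Z gives 7>3]
(B,S,Y): not NE [P3→Z gives 7>5]
(B,S,Z): not NE [P1→C gives 6>5]
(C,P,X): not NE [P1→B gives 7>6; P2→S gives 9>2; P3→Y gives 7>0]
(C,P,Y): not NE [P1→A gives 3>2; P2→R gives 3>0]
(C,P,Z): not NE [P1→A gives 8>2; P2→Q gives 9>4; P3→Y gives 7>5]
(C,Q,X): not NE [P2→S gives 9>2; P3→Y gives 8>3]
(C,Q,Y): not NE [P1→B gives 9>3; P2→R gives 3>0]
(C,Q,Z): not NE [P1→B gives 10>7; P3→Y gives 8>6]
(C,R,X): not NE [P3→Z gives 11>9]
(C,R,Y): not NE [P1→B gives 8>1; P3→Z gives 11>1]
(C,R,Z): not NE [P1→B gives 4>1; P2→Q gives 9>5]
(C,S,X): not NE [P1→B gives 9>7; P3→Y gives 7>5]
(C,S,Y): not NE [P1→B gives 8>3; P2→R gives 3>0]
(C,S,Z): not NE [P2→Q gives 9>1; P3→Y gives 7>2]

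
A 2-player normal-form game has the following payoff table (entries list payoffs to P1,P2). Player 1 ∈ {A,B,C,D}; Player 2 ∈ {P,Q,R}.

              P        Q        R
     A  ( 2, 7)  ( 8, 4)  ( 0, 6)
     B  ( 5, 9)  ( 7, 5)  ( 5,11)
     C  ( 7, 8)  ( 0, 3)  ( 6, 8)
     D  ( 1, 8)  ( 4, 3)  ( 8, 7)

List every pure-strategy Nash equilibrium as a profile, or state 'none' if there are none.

(A,P): not NE [P1→C gives 7>2]
(A,Q): not NE [P2→P gives 7>4]
(A,R): not NE [P1→D gives 8>0; P2→P gives 7>6]
(B,P): not NE [P1→C gives 7>5; P2→R gives 11>9]
(B,Q): not NE [P1→A gives 8>7; P2→R gives 11>5]
(B,R): not NE [P1→D gives 8>5]
(C,P): NE
(C,Q): not NE [P1→A gives 8>0; P2→R gives 8>3]
(C,R): not NE [P1→D gives 8>6]
(D,P): not NE [P1→C gives 7>1]
(D,Q): not NE [P1→A gives 8>4; P2→P gives 8>3]
(D,R): not NE [P2→P gives 8>7]

NE set: (C,P)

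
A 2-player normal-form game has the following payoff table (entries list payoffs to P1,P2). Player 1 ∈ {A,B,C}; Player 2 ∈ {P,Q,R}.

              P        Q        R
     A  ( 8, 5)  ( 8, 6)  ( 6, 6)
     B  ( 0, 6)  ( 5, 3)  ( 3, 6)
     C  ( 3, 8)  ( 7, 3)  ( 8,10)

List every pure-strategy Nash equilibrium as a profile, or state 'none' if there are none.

Nash profiles: (A,Q), (C,R)

(A,P): not NE [P2→R gives 6>5]
(A,Q): NE
(A,R): not NE [P1→C gives 8>6]
(B,P): not NE [P1→A gives 8>0]
(B,Q): not NE [P1→A gives 8>5; P2→R gives 6>3]
(B,R): not NE [P1→C gives 8>3]
(C,P): not NE [P1→A gives 8>3; P2→R gives 10>8]
(C,Q): not NE [P1→A gives 8>7; P2→R gives 10>3]
(C,R): NE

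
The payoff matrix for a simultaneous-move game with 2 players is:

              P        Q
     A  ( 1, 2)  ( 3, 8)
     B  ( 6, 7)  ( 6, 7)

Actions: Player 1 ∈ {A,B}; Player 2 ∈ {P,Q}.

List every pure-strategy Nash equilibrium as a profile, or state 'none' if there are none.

PSNE = {(B,P), (B,Q)}

(A,P): not NE [P1→B gives 6>1; P2→Q gives 8>2]
(A,Q): not NE [P1→B gives 6>3]
(B,P): NE
(B,Q): NE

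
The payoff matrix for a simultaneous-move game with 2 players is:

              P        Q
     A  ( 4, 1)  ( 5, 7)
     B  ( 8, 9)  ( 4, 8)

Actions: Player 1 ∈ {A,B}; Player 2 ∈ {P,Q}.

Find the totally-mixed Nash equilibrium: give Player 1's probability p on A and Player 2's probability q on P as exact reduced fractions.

P1 mixes 1/7 on A; P2 mixes 1/5 on P

P1 indiff ⇒ q·4+(1-q)·5 = q·8+(1-q)·4 ⇒ q(-4) = (1-q)(-1) ⇒ q = 1/5
P2 indiff ⇒ p·1+(1-p)·9 = p·7+(1-p)·8 ⇒ p(-6) = (1-p)(-1) ⇒ p = 1/7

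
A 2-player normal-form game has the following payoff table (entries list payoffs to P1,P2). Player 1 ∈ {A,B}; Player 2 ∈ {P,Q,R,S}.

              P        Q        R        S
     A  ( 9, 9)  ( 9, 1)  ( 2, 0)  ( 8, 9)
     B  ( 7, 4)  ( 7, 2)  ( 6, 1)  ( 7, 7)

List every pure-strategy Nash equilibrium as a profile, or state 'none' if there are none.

PSNE = {(A,P), (A,S)}

(A,P): NE
(A,Q): not NE [P2→S gives 9>1]
(A,R): not NE [P1→B gives 6>2; P2→S gives 9>0]
(A,S): NE
(B,P): not NE [P1→A gives 9>7; P2→S gives 7>4]
(B,Q): not NE [P1→A gives 9>7; P2→S gives 7>2]
(B,R): not NE [P2→S gives 7>1]
(B,S): not NE [P1→A gives 8>7]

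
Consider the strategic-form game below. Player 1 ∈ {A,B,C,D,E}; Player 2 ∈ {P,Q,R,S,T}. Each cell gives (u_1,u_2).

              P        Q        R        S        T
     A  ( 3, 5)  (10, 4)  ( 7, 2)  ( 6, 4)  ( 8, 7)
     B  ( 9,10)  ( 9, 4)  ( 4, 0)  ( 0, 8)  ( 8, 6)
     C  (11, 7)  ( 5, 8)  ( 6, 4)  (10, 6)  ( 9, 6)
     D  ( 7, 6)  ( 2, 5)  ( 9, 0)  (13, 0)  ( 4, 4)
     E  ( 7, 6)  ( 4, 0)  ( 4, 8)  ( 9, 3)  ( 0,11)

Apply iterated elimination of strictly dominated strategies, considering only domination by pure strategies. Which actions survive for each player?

P1 drop E (C beats it: P:11>7 Q:5>4 R:6>4 S:10>9 T:9>0)
P2 drop R (P beats it: A:5>2 B:10>0 C:7>4 D:6>0)
P2 drop S (P beats it: A:5>4 B:10>8 C:7>6 D:6>0)
P1 drop D (B beats it: P:9>7 Q:9>2 T:8>4)
P1→{A,B,C} P2→{P,Q,T}

Survivors P1:{A,B,C} P2:{P,Q,T}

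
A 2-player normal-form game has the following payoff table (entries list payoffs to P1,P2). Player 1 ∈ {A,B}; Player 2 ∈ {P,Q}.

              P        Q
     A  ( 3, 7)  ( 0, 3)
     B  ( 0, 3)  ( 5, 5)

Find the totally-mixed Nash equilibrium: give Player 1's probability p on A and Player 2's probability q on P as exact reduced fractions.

P1 indiff ⇒ q·3+(1-q)·0 = q·0+(1-q)·5 ⇒ q(3) = (1-q)(5) ⇒ q = 5/8
P2 indiff ⇒ p·7+(1-p)·3 = p·3+(1-p)·5 ⇒ p(4) = (1-p)(2) ⇒ p = 1/3

p=1/3, q=5/8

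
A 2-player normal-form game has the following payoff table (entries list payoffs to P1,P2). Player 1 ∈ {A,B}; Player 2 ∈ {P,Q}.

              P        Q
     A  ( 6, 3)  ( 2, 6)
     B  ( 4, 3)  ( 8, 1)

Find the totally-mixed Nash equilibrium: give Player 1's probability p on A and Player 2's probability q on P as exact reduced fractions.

(p,q) = (2/5, 3/4)

P1 indiff ⇒ q·6+(1-q)·2 = q·4+(1-q)·8 ⇒ q(2) = (1-q)(6) ⇒ q = 3/4
P2 indiff ⇒ p·3+(1-p)·3 = p·6+(1-p)·1 ⇒ p(-3) = (1-p)(-2) ⇒ p = 2/5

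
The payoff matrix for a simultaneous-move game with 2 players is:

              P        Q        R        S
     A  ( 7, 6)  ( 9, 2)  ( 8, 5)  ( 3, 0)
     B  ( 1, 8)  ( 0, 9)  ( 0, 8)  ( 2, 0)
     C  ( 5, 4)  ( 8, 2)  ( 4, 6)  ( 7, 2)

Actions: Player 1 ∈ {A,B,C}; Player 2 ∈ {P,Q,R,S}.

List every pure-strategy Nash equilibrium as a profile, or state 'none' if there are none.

(A,P): NE
(A,Q): not NE [P2→P gives 6>2]
(A,R): not NE [P2→P gives 6>5]
(A,S): not NE [P1→C gives 7>3; P2→P gives 6>0]
(B,P): not NE [P1→A gives 7>1; P2→Q gives 9>8]
(B,Q): not NE [P1→A gives 9>0]
(B,R): not NE [P1→A gives 8>0; P2→Q gives 9>8]
(B,S): not NE [P1→C gives 7>2; P2→Q gives 9>0]
(C,P): not NE [P1→A gives 7>5; P2→R gives 6>4]
(C,Q): not NE [P1→A gives 9>8; P2→R gives 6>2]
(C,R): not NE [P1→A gives 8>4]
(C,S): not NE [P2→R gives 6>2]

PSNE = {(A,P)}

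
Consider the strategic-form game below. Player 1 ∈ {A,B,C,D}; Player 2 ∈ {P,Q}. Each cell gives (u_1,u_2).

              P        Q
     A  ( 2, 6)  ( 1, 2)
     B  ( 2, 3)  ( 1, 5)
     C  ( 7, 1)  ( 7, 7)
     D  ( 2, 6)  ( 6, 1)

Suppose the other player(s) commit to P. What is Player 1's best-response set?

u_1(A vs P) = 2
u_1(B vs P) = 2
u_1(C vs P) = 7
u_1(D vs P) = 2
max payoff 7 at {C}

argmax u_1 = {C}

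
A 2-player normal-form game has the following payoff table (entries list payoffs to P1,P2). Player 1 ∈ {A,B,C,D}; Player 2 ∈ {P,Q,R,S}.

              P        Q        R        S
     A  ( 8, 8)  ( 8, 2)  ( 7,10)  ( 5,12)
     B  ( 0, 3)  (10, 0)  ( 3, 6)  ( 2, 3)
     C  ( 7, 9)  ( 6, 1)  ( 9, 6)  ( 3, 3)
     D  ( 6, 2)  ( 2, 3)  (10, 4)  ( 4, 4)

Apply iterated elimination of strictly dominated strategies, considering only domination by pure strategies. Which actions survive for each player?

IESDS → P1:{A,C,D} P2:{P,R,S}

P2 drop Q (R beats it: A:10>2 B:6>0 C:6>1 D:4>3)
P1 drop B (A beats it: P:8>0 R:7>3 S:5>2)
P1→{A,C,D} P2→{P,R,S}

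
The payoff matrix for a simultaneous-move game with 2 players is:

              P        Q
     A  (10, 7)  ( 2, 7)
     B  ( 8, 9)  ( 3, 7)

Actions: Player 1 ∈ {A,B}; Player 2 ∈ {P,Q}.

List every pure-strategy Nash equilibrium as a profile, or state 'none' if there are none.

Nash profiles: (A,P)

(A,P): NE
(A,Q): not NE [P1→B gives 3>2]
(B,P): not NE [P1→A gives 10>8]
(B,Q): not NE [P2→P gives 9>7]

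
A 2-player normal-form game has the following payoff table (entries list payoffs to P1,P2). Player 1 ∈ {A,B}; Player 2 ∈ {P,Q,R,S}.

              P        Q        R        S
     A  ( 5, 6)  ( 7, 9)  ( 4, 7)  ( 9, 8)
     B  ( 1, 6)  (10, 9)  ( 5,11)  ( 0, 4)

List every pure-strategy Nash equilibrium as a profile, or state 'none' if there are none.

(A,P): not NE [P2→Q gives 9>6]
(A,Q): not NE [P1→B gives 10>7]
(A,R): not NE [P1→B gives 5>4; P2→Q gives 9>7]
(A,S): not NE [P2→Q gives 9>8]
(B,P): not NE [P1→A gives 5>1; P2→R gives 11>6]
(B,Q): not NE [P2→R gives 11>9]
(B,R): NE
(B,S): not NE [P1→A gives 9>0; P2→R gives 11>4]

NE set: (B,R)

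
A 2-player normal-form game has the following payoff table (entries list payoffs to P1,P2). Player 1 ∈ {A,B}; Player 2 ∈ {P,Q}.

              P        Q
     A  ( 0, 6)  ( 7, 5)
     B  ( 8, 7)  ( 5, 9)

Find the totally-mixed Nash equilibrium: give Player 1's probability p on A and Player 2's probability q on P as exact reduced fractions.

P1 indiff ⇒ q·0+(1-q)·7 = q·8+(1-q)·5 ⇒ q(-8) = (1-q)(-2) ⇒ q = 1/5
P2 indiff ⇒ p·6+(1-p)·7 = p·5+(1-p)·9 ⇒ p(1) = (1-p)(2) ⇒ p = 2/3

P1 mixes 2/3 on A; P2 mixes 1/5 on P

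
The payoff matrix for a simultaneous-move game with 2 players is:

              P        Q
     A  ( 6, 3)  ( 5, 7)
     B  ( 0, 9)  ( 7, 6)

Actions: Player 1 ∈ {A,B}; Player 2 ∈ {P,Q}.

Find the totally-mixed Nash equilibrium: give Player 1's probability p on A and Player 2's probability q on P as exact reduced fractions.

(p,q) = (3/7, 1/4)

P1 indiff ⇒ q·6+(1-q)·5 = q·0+(1-q)·7 ⇒ q(6) = (1-q)(2) ⇒ q = 1/4
P2 indiff ⇒ p·3+(1-p)·9 = p·7+(1-p)·6 ⇒ p(-4) = (1-p)(-3) ⇒ p = 3/7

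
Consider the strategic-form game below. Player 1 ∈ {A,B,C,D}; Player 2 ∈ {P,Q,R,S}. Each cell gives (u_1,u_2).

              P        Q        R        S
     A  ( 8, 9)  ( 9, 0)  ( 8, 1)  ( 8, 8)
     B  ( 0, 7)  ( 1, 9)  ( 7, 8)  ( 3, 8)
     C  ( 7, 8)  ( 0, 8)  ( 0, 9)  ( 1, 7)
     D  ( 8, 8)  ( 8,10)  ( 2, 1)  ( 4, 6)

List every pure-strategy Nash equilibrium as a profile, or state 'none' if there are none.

(A,P): NE
(A,Q): not NE [P2→P gives 9>0]
(A,R): not NE [P2→P gives 9>1]
(A,S): not NE [P2→P gives 9>8]
(B,P): not NE [P1→D gives 8>0; P2→Q gives 9>7]
(B,Q): not NE [P1→A gives 9>1]
(B,R): not NE [P1→A gives 8>7; P2→Q gives 9>8]
(B,S): not NE [P1→A gives 8>3; P2→Q gives 9>8]
(C,P): not NE [P1→D gives 8>7; P2→R gives 9>8]
(C,Q): not NE [P1→A gives 9>0; P2→R gives 9>8]
(C,R): not NE [P1→A gives 8>0]
(C,S): not NE [P1→A gives 8>1; P2→R gives 9>7]
(D,P): not NE [P2→Q gives 10>8]
(D,Q): not NE [P1→A gives 9>8]
(D,R): not NE [P1→A gives 8>2; P2→Q gives 10>1]
(D,S): not NE [P1→A gives 8>4; P2→Q gives 10>6]

NE set: (A,P)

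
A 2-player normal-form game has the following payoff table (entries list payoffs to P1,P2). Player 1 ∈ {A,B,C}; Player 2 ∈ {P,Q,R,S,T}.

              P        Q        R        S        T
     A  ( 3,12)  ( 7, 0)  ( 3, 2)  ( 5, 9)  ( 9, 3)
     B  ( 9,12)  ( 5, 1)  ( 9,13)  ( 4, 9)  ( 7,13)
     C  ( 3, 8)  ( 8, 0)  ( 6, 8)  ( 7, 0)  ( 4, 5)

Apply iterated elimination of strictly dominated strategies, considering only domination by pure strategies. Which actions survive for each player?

Survivors P1:{A,B} P2:{P,R,T}

P2 drop Q (P beats it: A:12>0 B:12>1 C:8>0)
P2 drop S (P beats it: A:12>9 B:12>9 C:8>0)
P1 drop C (B beats it: P:9>3 R:9>6 T:7>4)
P1→{A,B} P2→{P,R,T}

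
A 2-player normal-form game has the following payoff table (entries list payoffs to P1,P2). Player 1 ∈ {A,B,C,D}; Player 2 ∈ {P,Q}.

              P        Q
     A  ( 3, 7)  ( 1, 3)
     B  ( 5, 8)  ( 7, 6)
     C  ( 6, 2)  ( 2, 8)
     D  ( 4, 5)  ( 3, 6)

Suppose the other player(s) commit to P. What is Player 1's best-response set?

BR_1 = {C}

u_1(A vs P) = 3
u_1(B vs P) = 5
u_1(C vs P) = 6
u_1(D vs P) = 4
max payoff 6 at {C}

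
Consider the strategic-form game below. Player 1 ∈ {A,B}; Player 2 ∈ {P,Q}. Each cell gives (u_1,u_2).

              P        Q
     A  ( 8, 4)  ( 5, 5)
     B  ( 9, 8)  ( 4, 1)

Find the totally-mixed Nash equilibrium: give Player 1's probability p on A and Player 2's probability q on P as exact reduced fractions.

(p,q) = (7/8, 1/2)

P1 indiff ⇒ q·8+(1-q)·5 = q·9+(1-q)·4 ⇒ q(-1) = (1-q)(-1) ⇒ q = 1/2
P2 indiff ⇒ p·4+(1-p)·8 = p·5+(1-p)·1 ⇒ p(-1) = (1-p)(-7) ⇒ p = 7/8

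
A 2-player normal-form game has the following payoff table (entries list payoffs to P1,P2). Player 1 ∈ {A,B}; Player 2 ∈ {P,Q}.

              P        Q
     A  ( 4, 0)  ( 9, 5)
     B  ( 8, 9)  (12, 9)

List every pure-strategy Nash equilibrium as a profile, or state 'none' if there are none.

PSNE = {(B,P), (B,Q)}

(A,P): not NE [P1→B gives 8>4; P2→Q gives 5>0]
(A,Q): not NE [P1→B gives 12>9]
(B,P): NE
(B,Q): NE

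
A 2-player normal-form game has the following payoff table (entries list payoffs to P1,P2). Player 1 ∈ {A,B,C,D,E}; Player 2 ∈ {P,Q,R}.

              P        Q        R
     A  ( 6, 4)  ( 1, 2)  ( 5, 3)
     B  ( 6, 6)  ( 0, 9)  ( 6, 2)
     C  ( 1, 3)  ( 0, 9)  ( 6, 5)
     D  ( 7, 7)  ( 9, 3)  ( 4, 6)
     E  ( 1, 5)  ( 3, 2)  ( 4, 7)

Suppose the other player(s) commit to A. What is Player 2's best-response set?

BR_2 = {P}

u_2(P vs A) = 4
u_2(Q vs A) = 2
u_2(R vs A) = 3
max payoff 4 at {P}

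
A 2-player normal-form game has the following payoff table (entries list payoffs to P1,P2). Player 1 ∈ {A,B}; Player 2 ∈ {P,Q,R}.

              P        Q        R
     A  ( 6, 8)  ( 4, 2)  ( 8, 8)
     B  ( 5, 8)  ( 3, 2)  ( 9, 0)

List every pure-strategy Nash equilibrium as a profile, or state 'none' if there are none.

(A,P): NE
(A,Q): not NE [P2→R gives 8>2]
(A,R): not NE [P1→B gives 9>8]
(B,P): not NE [P1→A gives 6>5]
(B,Q): not NE [P1→A gives 4>3; P2→P gives 8>2]
(B,R): not NE [P2→P gives 8>0]

PSNE = {(A,P)}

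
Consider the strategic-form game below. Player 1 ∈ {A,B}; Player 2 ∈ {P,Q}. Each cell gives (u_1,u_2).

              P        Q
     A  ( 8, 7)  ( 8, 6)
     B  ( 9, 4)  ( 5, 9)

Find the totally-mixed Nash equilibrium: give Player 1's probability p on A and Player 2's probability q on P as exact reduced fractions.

P1 indiff ⇒ q·8+(1-q)·8 = q·9+(1-q)·5 ⇒ q(-1) = (1-q)(-3) ⇒ q = 3/4
P2 indiff ⇒ p·7+(1-p)·4 = p·6+(1-p)·9 ⇒ p(1) = (1-p)(5) ⇒ p = 5/6

(p,q) = (5/6, 3/4)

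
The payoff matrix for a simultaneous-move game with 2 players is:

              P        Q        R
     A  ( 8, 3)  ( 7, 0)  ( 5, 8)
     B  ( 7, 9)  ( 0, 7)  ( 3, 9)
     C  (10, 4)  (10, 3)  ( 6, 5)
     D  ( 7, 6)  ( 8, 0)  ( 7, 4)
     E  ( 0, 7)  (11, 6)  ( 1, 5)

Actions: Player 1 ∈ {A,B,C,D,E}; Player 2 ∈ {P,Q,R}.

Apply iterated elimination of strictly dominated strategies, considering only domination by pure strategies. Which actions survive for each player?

Remaining: P1:{C,D} P2:{P,R}

P1 drop A (C beats it: P:10>8 Q:10>7 R:6>5)
P1 drop B (C beats it: P:10>7 Q:10>0 R:6>3)
P2 drop Q (P beats it: C:4>3 D:6>0 E:7>6)
P1 drop E (C beats it: P:10>0 R:6>1)
P1→{C,D} P2→{P,R}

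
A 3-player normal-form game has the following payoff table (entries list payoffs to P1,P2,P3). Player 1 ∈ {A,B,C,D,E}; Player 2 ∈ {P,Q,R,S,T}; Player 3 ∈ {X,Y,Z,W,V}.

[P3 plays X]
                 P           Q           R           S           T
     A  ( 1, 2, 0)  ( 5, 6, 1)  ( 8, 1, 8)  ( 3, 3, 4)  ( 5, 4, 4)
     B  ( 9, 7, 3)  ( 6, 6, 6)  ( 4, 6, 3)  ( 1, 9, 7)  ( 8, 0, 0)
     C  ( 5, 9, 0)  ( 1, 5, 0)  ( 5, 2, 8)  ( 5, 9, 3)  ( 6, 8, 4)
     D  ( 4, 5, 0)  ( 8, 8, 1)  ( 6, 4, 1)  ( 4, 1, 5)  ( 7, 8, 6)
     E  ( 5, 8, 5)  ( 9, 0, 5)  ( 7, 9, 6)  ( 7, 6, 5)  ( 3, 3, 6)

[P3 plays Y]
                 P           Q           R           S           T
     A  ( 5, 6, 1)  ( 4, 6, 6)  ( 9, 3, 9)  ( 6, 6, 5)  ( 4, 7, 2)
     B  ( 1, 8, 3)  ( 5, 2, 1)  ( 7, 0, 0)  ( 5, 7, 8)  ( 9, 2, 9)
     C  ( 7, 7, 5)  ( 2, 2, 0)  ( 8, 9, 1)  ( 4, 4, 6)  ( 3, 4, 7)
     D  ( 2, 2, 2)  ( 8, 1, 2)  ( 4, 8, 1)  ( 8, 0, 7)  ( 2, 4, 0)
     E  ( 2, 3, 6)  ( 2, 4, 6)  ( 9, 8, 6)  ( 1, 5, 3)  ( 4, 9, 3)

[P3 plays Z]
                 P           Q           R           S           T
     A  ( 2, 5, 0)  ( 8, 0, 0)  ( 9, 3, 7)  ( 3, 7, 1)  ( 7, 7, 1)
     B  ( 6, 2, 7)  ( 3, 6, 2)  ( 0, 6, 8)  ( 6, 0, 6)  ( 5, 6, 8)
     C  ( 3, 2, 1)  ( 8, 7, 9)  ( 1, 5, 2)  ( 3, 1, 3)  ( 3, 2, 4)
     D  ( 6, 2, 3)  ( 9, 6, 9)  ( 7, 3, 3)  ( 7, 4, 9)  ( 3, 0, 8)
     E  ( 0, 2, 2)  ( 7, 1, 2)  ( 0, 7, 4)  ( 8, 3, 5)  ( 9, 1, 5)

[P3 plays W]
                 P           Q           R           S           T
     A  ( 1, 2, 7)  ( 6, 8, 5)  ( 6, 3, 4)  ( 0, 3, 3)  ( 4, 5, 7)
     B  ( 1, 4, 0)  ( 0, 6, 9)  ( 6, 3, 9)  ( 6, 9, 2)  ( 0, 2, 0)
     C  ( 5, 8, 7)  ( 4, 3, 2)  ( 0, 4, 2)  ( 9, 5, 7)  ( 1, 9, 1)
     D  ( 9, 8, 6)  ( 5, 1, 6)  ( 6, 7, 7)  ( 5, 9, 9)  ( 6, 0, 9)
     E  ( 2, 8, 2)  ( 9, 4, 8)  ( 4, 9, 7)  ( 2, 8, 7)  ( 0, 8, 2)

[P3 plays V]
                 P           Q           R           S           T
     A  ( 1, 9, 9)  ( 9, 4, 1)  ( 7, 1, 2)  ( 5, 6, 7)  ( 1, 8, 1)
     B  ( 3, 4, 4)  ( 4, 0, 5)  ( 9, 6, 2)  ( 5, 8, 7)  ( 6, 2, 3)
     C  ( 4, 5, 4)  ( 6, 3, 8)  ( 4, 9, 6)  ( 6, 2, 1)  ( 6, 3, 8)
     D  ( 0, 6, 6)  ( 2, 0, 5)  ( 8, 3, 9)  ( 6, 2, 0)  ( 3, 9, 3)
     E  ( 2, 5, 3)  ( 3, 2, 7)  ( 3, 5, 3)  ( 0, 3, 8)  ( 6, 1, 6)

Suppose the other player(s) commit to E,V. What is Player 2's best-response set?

u_2(P vs E,V) = 5
u_2(Q vs E,V) = 2
u_2(R vs E,V) = 5
u_2(S vs E,V) = 3
u_2(T vs E,V) = 1
max payoff 5 at {P,R}

BR_2 = {P,R}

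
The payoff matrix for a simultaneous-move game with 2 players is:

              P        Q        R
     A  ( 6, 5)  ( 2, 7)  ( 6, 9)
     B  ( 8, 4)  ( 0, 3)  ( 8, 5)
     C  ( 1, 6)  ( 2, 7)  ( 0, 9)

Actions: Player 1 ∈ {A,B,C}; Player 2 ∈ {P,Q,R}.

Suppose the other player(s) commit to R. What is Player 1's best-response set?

u_1(A vs R) = 6
u_1(B vs R) = 8
u_1(C vs R) = 0
max payoff 8 at {B}

argmax u_1 = {B}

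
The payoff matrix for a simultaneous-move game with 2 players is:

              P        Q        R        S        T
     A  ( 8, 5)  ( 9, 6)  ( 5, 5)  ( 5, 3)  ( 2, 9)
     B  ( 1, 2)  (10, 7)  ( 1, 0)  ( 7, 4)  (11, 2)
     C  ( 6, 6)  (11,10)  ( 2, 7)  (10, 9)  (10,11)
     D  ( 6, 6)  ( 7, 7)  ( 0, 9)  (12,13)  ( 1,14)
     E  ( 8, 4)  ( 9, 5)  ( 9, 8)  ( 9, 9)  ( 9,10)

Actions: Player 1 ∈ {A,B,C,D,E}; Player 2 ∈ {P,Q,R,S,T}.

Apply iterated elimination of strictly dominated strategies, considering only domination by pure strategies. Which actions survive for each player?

P2 drop P (Q beats it: A:6>5 B:7>2 C:10>6 D:7>6 E:5>4)
P2 drop R (T beats it: A:9>5 B:2>0 C:11>7 D:14>9 E:10>8)
P1 drop A (B beats it: Q:10>9 S:7>5 T:11>2)
P1 drop E (C beats it: Q:11>9 S:10>9 T:10>9)
P1→{B,C,D} P2→{Q,S,T}

Survivors P1:{B,C,D} P2:{Q,S,T}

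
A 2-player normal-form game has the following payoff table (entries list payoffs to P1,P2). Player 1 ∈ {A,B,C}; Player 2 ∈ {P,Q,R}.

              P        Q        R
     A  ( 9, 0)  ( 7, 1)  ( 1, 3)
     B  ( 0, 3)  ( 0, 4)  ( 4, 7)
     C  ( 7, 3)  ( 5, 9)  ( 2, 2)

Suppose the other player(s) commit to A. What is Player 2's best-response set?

argmax u_2 = {R}

u_2(P vs A) = 0
u_2(Q vs A) = 1
u_2(R vs A) = 3
max payoff 3 at {R}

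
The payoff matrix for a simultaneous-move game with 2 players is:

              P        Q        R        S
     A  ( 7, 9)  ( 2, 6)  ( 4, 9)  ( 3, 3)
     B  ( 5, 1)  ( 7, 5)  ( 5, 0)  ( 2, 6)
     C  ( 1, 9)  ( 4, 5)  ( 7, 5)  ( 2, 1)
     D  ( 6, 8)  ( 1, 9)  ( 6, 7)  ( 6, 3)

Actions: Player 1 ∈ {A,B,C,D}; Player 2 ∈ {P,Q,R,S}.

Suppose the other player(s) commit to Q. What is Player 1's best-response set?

P1 best: {B}

u_1(A vs Q) = 2
u_1(B vs Q) = 7
u_1(C vs Q) = 4
u_1(D vs Q) = 1
max payoff 7 at {B}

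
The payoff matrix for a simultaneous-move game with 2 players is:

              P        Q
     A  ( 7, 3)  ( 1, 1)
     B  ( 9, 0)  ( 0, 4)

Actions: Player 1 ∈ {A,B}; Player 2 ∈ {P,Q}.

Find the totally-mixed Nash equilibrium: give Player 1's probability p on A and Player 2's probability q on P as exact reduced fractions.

p=2/3, q=1/3

P1 indiff ⇒ q·7+(1-q)·1 = q·9+(1-q)·0 ⇒ q(-2) = (1-q)(-1) ⇒ q = 1/3
P2 indiff ⇒ p·3+(1-p)·0 = p·1+(1-p)·4 ⇒ p(2) = (1-p)(4) ⇒ p = 2/3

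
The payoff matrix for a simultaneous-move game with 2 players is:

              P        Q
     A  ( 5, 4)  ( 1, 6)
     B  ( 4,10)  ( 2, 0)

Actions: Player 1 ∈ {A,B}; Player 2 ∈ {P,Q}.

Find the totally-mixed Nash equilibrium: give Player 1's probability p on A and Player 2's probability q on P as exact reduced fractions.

P1 mixes 5/6 on A; P2 mixes 1/2 on P

P1 indiff ⇒ q·5+(1-q)·1 = q·4+(1-q)·2 ⇒ q(1) = (1-q)(1) ⇒ q = 1/2
P2 indiff ⇒ p·4+(1-p)·10 = p·6+(1-p)·0 ⇒ p(-2) = (1-p)(-10) ⇒ p = 5/6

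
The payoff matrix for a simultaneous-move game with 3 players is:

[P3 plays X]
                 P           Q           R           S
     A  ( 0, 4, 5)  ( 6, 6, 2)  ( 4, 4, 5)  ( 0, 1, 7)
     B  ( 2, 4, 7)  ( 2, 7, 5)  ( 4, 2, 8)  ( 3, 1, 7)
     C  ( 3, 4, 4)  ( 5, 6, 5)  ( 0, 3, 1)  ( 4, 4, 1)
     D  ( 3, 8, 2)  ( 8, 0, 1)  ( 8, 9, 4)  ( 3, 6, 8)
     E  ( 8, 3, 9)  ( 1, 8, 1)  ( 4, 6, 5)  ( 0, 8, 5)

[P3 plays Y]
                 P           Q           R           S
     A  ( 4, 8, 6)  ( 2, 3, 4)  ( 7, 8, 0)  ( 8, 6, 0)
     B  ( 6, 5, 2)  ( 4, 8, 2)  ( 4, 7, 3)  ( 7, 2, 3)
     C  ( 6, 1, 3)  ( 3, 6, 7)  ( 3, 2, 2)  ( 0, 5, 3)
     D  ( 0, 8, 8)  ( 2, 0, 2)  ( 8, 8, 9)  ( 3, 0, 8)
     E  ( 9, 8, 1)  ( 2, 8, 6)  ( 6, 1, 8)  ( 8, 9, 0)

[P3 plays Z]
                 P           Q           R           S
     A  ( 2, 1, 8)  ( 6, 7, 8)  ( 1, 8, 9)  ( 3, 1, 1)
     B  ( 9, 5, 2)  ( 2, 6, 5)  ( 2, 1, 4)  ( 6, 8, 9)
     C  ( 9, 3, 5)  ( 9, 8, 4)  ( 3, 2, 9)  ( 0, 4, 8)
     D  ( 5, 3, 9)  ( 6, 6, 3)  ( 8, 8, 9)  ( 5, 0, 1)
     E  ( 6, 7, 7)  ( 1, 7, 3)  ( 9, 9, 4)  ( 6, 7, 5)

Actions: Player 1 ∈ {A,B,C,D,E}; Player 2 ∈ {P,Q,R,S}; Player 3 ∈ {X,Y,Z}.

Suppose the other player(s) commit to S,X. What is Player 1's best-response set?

P1 best: {C}

u_1(A vs S,X) = 0
u_1(B vs S,X) = 3
u_1(C vs S,X) = 4
u_1(D vs S,X) = 3
u_1(E vs S,X) = 0
max payoff 4 at {C}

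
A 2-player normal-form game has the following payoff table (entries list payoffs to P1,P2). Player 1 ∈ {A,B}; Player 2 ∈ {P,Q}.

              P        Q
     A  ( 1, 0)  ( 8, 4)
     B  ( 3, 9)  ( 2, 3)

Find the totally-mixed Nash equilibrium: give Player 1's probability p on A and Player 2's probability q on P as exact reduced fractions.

(p,q) = (3/5, 3/4)

P1 indiff ⇒ q·1+(1-q)·8 = q·3+(1-q)·2 ⇒ q(-2) = (1-q)(-6) ⇒ q = 3/4
P2 indiff ⇒ p·0+(1-p)·9 = p·4+(1-p)·3 ⇒ p(-4) = (1-p)(-6) ⇒ p = 3/5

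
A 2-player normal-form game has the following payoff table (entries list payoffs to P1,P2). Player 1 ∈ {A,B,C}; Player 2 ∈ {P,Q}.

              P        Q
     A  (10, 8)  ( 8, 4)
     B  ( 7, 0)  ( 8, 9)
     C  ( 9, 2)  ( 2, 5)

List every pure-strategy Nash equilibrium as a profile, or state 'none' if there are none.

PSNE = {(A,P), (B,Q)}

(A,P): NE
(A,Q): not NE [P2→P gives 8>4]
(B,P): not NE [P1→A gives 10>7; P2→Q gives 9>0]
(B,Q): NE
(C,P): not NE [P1→A gives 10>9; P2→Q gives 5>2]
(C,Q): not NE [P1→B gives 8>2]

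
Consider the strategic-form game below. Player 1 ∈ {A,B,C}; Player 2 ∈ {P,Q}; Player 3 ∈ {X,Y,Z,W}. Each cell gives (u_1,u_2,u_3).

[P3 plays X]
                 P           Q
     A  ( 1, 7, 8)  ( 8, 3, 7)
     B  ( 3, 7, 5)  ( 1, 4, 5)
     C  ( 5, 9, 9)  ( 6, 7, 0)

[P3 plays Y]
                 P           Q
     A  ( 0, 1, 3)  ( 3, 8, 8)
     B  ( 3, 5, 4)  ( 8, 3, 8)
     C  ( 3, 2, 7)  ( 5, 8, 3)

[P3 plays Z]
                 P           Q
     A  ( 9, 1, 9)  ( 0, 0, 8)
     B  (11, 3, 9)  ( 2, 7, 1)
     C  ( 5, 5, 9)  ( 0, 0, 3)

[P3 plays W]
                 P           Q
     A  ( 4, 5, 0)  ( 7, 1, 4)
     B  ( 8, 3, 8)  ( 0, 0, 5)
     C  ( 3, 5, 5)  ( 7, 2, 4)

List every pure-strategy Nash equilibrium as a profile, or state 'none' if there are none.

NE set: (C,P,X)

(A,P,X): not NE [P1→C gives 5>1; P3→Z gives 9>8]
(A,P,Y): not NE [P1→C gives 3>0; P2→Q gives 8>1; P3→Z gives 9>3]
(A,P,Z): not NE [P1→B gives 11>9]
(A,P,W): not NE [P1→B gives 8>4; P3→Z gives 9>0]
(A,Q,X): not NE [P2→P gives 7>3; P3→Z gives 8>7]
(A,Q,Y): not NE [P1→B gives 8>3]
(A,Q,Z): not NE [P1→B gives 2>0; P2→P gives 1>0]
(A,Q,W): not NE [P2→P gives 5>1; P3→Z gives 8>4]
(B,P,X): not NE [P1→C gives 5>3; P3→Z gives 9>5]
(B,P,Y): not NE [P3→Z gives 9>4]
(B,P,Z): not NE [P2→Q gives 7>3]
(B,P,W): not NE [P3→Z gives 9>8]
(B,Q,X): not NE [P1→A gives 8>1; P2→P gives 7>4; P3→Y gives 8>5]
(B,Q,Y): not NE [P2→P gives 5>3]
(B,Q,Z): not NE [P3→Y gives 8>1]
(B,Q,W): not NE [P1→C gives 7>0; P2→P gives 3>0; P3→Y gives 8>5]
(C,P,X): NE
(C,P,Y): not NE [P2→Q gives 8>2; P3→Z gives 9>7]
(C,P,Z): not NE [P1→B gives 11>5]
(C,P,W): not NE [P1→B gives 8>3; P3→Z gives 9>5]
(C,Q,X): not NE [P1→A gives 8>6; P2→P gives 9>7; P3→W gives 4>0]
(C,Q,Y): not NE [P1→B gives 8>5; P3→W gives 4>3]
(C,Q,Z): not NE [P1→B gives 2>0; P2→P gives 5>0; P3→W gives 4>3]
(C,Q,W): not NE [P2→P gives 5>2]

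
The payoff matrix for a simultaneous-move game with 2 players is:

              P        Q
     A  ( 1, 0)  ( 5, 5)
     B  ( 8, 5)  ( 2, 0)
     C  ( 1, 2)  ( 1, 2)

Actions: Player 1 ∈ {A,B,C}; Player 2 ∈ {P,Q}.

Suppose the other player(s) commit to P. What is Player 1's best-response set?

P1 best: {B}

u_1(A vs P) = 1
u_1(B vs P) = 8
u_1(C vs P) = 1
max payoff 8 at {B}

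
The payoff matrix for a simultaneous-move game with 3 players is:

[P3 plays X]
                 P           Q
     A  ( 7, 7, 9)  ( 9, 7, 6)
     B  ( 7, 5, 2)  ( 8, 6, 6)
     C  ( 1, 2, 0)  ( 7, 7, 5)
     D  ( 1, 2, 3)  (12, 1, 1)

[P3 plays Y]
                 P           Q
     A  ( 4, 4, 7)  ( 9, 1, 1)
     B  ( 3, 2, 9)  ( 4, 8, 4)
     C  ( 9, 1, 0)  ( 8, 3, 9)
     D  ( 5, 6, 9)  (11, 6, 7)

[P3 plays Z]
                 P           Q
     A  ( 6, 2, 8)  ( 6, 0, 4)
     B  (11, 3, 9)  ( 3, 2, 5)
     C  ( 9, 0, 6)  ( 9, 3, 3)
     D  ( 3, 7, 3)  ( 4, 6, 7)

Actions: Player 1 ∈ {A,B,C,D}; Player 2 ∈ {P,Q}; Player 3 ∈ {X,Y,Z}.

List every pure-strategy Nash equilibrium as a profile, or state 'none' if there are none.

NE set: (A,P,X), (B,P,Z), (D,Q,Y)

(A,P,X): NE
(A,P,Y): not NE [P1→C gives 9>4; P3→X gives 9>7]
(A,P,Z): not NE [P1→B gives 11>6; P3→X gives 9>8]
(A,Q,X): not NE [P1→D gives 12>9]
(A,Q,Y): not NE [P1→D gives 11>9; P2→P gives 4>1; P3→X gives 6>1]
(A,Q,Z): not NE [P1→C gives 9>6; P2→P gives 2>0; P3→X gives 6>4]
(B,P,X): not NE [P2→Q gives 6>5; P3→Z gives 9>2]
(B,P,Y): not NE [P1→C gives 9>3; P2→Q gives 8>2]
(B,P,Z): NE
(B,Q,X): not NE [P1→D gives 12>8]
(B,Q,Y): not NE [P1→D gives 11>4; P3→X gives 6>4]
(B,Q,Z): not NE [P1→C gives 9>3; P2→P gives 3>2; P3→X gives 6>5]
(C,P,X): not NE [P1→B gives 7>1; P2→Q gives 7>2; P3→Z gives 6>0]
(C,P,Y): not NE [P2→Q gives 3>1; P3→Z gives 6>0]
(C,P,Z): not NE [P1→B gives 11>9; P2→Q gives 3>0]
(C,Q,X): not NE [P1→D gives 12>7; P3→Y gives 9>5]
(C,Q,Y): not NE [P1→D gives 11>8]
(C,Q,Z): not NE [P3→Y gives 9>3]
(D,P,X): not NE [P1→B gives 7>1; P3→Y gives 9>3]
(D,P,Y): not NE [P1→C gives 9>5]
(D,P,Z): not NE [P1→B gives 11>3; P3→Y gives 9>3]
(D,Q,X): not NE [P2→P gives 2>1; P3→Z gives 7>1]
(D,Q,Y): NE
(D,Q,Z): not NE [P1→C gives 9>4; P2→P gives 7>6]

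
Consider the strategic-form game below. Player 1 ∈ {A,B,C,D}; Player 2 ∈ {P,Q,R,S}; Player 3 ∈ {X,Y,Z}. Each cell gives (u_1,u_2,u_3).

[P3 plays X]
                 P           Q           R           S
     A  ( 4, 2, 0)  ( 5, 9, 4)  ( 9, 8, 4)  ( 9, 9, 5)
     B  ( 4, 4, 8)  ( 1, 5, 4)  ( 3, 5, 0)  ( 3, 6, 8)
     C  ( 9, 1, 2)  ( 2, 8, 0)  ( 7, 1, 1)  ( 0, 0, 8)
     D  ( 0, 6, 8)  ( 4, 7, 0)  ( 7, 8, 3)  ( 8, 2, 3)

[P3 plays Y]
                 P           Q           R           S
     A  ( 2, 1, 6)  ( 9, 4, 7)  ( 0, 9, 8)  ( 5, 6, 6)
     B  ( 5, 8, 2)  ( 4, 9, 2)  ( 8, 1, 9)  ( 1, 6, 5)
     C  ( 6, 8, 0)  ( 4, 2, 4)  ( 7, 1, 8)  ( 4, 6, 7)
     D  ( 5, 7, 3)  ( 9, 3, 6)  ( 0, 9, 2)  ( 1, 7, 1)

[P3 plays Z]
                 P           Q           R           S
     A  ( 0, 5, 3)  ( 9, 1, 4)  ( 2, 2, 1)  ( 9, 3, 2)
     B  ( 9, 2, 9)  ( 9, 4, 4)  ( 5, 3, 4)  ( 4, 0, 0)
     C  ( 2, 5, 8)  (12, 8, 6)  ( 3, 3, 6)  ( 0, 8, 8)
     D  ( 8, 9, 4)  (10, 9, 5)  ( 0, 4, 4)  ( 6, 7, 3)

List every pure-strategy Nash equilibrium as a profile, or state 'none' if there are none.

NE set: (C,Q,Z)

(A,P,X): not NE [P1→C gives 9>4; P2→S gives 9>2; P3→Y gives 6>0]
(A,P,Y): not NE [P1→C gives 6>2; P2→R gives 9>1]
(A,P,Z): not NE [P1→B gives 9>0; P3→Y gives 6>3]
(A,Q,X): not NE [P3→Y gives 7>4]
(A,Q,Y): not NE [P2→R gives 9>4]
(A,Q,Z): not NE [P1→C gives 12>9; P2→P gives 5>1; P3→Y gives 7>4]
(A,R,X): not NE [P2→S gives 9>8; P3→Y gives 8>4]
(A,R,Y): not NE [P1→B gives 8>0]
(A,R,Z): not NE [P1→B gives 5>2; P2→P gives 5>2; P3→Y gives 8>1]
(A,S,X): not NE [P3→Y gives 6>5]
(A,S,Y): not NE [P2→R gives 9>6]
(A,S,Z): not NE [P2→P gives 5>3; P3→Y gives 6>2]
(B,P,X): not NE [P1→C gives 9>4; P2→S gives 6>4; P3→Z gives 9>8]
(B,P,Y): not NE [P1→C gives 6>5; P2→Q gives 9>8; P3→Z gives 9>2]
(B,P,Z): not NE [P2→Q gives 4>2]
(B,Q,X): not NE [P1→A gives 5>1; P2→S gives 6>5]
(B,Q,Y): not NE [P1→D gives 9>4; P3→Z gives 4>2]
(B,Q,Z): not NE [P1→C gives 12>9]
(B,R,X): not NE [P1→A gives 9>3; P2→S gives 6>5; P3→Y gives 9>0]
(B,R,Y): not NE [P2→Q gives 9>1]
(B,R,Z): not NE [P2→Q gives 4>3; P3→Y gives 9>4]
(B,S,X): not NE [P1→A gives 9>3]
(B,S,Y): not NE [P1→A gives 5>1; P2→Q gives 9>6; P3→X gives 8>5]
(B,S,Z): not NE [P1→A gives 9>4; P2→Q gives 4>0; P3→X gives 8>0]
(C,P,X): not NE [P2→Q gives 8>1; P3→Z gives 8>2]
(C,P,Y): not NE [P3→Z gives 8>0]
(C,P,Z): not NE [P1→B gives 9>2; P2→S gives 8>5]
(C,Q,X): not NE [P1→A gives 5>2; P3→Z gives 6>0]
(C,Q,Y): not NE [P1→D gives 9>4; P2→P gives 8>2; P3→Z gives 6>4]
(C,Q,Z): NE
(C,R,X): not NE [P1→A gives 9>7; P2→Q gives 8>1; P3→Y gives 8>1]
(C,R,Y): not NE [P1→B gives 8>7; P2→P gives 8>1]
(C,R,Z): not NE [P1→B gives 5>3; P2→S gives 8>3; P3→Y gives 8>6]
(C,S,X): not NE [P1→A gives 9>0; P2→Q gives 8>0]
(C,S,Y): not NE [P1→A gives 5>4; P2→P gives 8>6; P3→Z gives 8>7]
(C,S,Z): not NE [P1→A gives 9>0]
(D,P,X): not NE [P1→C gives 9>0; P2→R gives 8>6]
(D,P,Y): not NE [P1→C gives 6>5; P2→R gives 9>7; P3→X gives 8>3]
(D,P,Z): not NE [P1→B gives 9>8; P3→X gives 8>4]
(D,Q,X): not NE [P1→A gives 5>4; P2→R gives 8>7; P3→Y gives 6>0]
(D,Q,Y): not NE [P2→R gives 9>3]
(D,Q,Z): not NE [P1→C gives 12>10; P3→Y gives 6>5]
(D,R,X): not NE [P1→A gives 9>7; P3→Z gives 4>3]
(D,R,Y): not NE [P1→B gives 8>0; P3→Z gives 4>2]
(D,R,Z): not NE [P1→B gives 5>0; P2→Q gives 9>4]
(D,S,X): not NE [P1→A gives 9>8; P2→R gives 8>2]
(D,S,Y): not NE [P1→A gives 5>1; P2→R gives 9>7; P3→Z gives 3>1]
(D,S,Z): not NE [P1→A gives 9>6; P2→Q gives 9>7]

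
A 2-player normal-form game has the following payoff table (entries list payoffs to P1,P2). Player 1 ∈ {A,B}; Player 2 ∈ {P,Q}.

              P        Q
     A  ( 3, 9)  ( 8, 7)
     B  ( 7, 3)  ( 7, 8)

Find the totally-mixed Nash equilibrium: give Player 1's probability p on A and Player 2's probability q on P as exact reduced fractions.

(p,q) = (5/7, 1/5)

P1 indiff ⇒ q·3+(1-q)·8 = q·7+(1-q)·7 ⇒ q(-4) = (1-q)(-1) ⇒ q = 1/5
P2 indiff ⇒ p·9+(1-p)·3 = p·7+(1-p)·8 ⇒ p(2) = (1-p)(5) ⇒ p = 5/7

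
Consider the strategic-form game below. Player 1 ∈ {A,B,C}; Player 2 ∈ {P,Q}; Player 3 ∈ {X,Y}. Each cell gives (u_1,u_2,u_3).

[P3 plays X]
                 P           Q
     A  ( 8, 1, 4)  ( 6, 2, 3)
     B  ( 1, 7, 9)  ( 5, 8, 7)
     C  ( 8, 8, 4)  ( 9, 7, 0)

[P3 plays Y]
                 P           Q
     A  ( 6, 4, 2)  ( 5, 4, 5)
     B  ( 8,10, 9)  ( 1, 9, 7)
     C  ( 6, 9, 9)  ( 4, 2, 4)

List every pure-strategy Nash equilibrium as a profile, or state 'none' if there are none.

Nash profiles: (A,Q,Y), (B,P,Y)

(A,P,X): not NE [P2→Q gives 2>1]
(A,P,Y): not NE [P1→B gives 8>6; P3→X gives 4>2]
(A,Q,X): not NE [P1→C gives 9>6; P3→Y gives 5>3]
(A,Q,Y): NE
(B,P,X): not NE [P1→C gives 8>1; P2→Q gives 8>7]
(B,P,Y): NE
(B,Q,X): not NE [P1→C gives 9>5]
(B,Q,Y): not NE [P1→A gives 5>1; P2→P gives 10>9]
(C,P,X): not NE [P3→Y gives 9>4]
(C,P,Y): not NE [P1→B gives 8>6]
(C,Q,X): not NE [P2→P gives 8>7; P3→Y gives 4>0]
(C,Q,Y): not NE [P1→A gives 5>4; P2→P gives 9>2]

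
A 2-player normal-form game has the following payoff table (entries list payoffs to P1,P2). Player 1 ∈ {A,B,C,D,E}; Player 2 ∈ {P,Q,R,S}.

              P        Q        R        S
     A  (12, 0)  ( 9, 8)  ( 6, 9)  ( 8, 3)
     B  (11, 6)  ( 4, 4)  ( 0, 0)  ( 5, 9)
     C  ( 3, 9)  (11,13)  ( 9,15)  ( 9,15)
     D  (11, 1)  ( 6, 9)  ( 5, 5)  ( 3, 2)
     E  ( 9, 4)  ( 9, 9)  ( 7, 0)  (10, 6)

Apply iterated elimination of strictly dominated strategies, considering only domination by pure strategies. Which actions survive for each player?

Remaining: P1:{C,E} P2:{Q,R,S}

P1 drop B (A beats it: P:12>11 Q:9>4 R:6>0 S:8>5)
P1 drop D (A beats it: P:12>11 Q:9>6 R:6>5 S:8>3)
P2 drop P (Q beats it: A:8>0 C:13>9 E:9>4)
P1 drop A (C beats it: Q:11>9 R:9>6 S:9>8)
P1→{C,E} P2→{Q,R,S}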